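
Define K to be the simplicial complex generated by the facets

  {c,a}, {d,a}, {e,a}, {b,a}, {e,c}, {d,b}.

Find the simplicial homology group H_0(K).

H_0 = Z.

We work with the vertex ordering a < b < c < d < e. The simplices of K, each written with vertices in increasing order, are:

  0-simplices (5): a, b, c, d, e
  1-simplices (6): ab, ac, ad, ae, bd, ce

giving chain groups C_0 ≅ Z^5, C_1 ≅ Z^6.

The boundary map ∂_1: C_1 → C_0 sends each edge [p,q] (with p < q) to q − p. For instance
  ∂ce = e − c.
The 5×6 boundary matrix has rank 4 and Smith normal form diag(1,1,1,1).

Now H_k = ker ∂_k / im ∂_{k+1}, so:

  H_0: rank C_0 − rank ∂_1 = 5 − 4 = 1, and the invariant factors of ∂_1 are all 1, so H_0 ≅ Z.

(K is a triangulation of a wedge of 2 circles.)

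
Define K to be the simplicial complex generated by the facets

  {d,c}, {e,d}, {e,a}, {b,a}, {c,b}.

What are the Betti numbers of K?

Take the total order a < b < c < d < e on the vertex set. Then K (dimension 1) consists of the simplices:

  0-simplices (5): a, b, c, d, e
  1-simplices (5): ab, ae, bc, cd, de

so the chain groups are C_0 ≅ Z^5, C_1 ≅ Z^5.

Boundary ∂_1: C_1 → C_0 is given by ∂[p,q] = [q] − [p].
The 5×5 boundary matrix has rank 4 and Smith normal form diag(1,1,1,1).

Now H_k = ker ∂_k / im ∂_{k+1}, so:

  H_0: rank C_0 − rank ∂_1 = 5 − 4 = 1, and the invariant factors of ∂_1 are all 1, so H_0 ≅ Z.
  H_1: rank ker ∂_1 − rank ∂_2 = (5 − 4) − 0 = 1, and there is no ∂_2, so H_1 ≅ Z.

Hence the Betti numbers are b_0 = 1, b_1 = 1.

b_0 = 1, b_1 = 1.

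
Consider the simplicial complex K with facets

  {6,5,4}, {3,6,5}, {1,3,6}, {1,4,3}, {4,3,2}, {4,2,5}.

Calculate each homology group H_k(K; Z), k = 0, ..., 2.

H_0 = Z,  H_1 = Z,  H_2 = 0.

Take the total order 1 < 2 < 3 < 4 < 5 < 6 on the vertex set. Then K (dimension 2) consists of the simplices:

  0-simplices (6): [1], [2], [3], [4], [5], [6]
  1-simplices (12): [1,3], [1,4], [1,6], [2,3], [2,4], [2,5], [3,4], [3,5], [3,6], [4,5], [4,6], [5,6]
  2-simplices (6): [1,3,4], [1,3,6], [2,3,4], [2,4,5], [3,5,6], [4,5,6]

giving chain groups C_0 ≅ Z^6, C_1 ≅ Z^12, C_2 ≅ Z^6.

The boundary map ∂_1: C_1 → C_0 sends each edge [p,q] (with p < q) to q − p. For instance
  ∂[3,4] = [4] − [3].
The resulting 6×12 matrix has rank 5, and its Smith normal form has invariant factors (1,1,1,1,1).

Boundary ∂_2: C_2 → C_1 acts by ∂[p,q,r] = [q,r] − [p,r] + [p,q]. For instance
  ∂[2,3,4] = [3,4] − [2,4] + [2,3],
  ∂[1,3,4] = [3,4] − [1,4] + [1,3].
The resulting 12×6 matrix has rank 6, and its Smith normal form has invariant factors (1,1,1,1,1,1).

Computing H_k = (kernel of ∂_k) / (image of ∂_{k+1}):

  H_0: rank C_0 − rank ∂_1 = 6 − 5 = 1, and the invariant factors of ∂_1 are all 1, so H_0 = Z.
  H_1: rank ker ∂_1 − rank ∂_2 = (12 − 5) − 6 = 1, and the invariant factors of ∂_2 are all 1, so H_1 = Z.
  H_2: rank ker ∂_2 − rank ∂_3 = (6 − 6) − 0 = 0, and there is no ∂_3, so H_2 = 0.

As a check, the Euler characteristic is 6 − 12 + 6 = 0, which agrees with 1 − 1 + 0 = 0.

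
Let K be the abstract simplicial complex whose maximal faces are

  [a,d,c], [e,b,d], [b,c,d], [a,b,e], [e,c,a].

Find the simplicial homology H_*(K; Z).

H_0 ≅ Z,  H_1 ≅ Z,  H_2 = 0.

Fix the vertex order a < b < c < d < e and write every simplex with vertices in increasing order. Then dim K = 2 and the simplices of K are:

  0-simplices (5): a, b, c, d, e
  1-simplices (10): ab, ac, ad, ae, bc, bd, be, cd, ce, de
  2-simplices (5): abe, acd, ace, bcd, bde

Hence C_0 ≅ Z^5, C_1 ≅ Z^10, C_2 ≅ Z^5.

Boundary ∂_1: C_1 → C_0 maps an edge to its endpoints' difference, ∂[p,q] = q − p. For instance
  ∂de = e − d.
As a 5×10 matrix over Z this has rank 4, with invariant factors (1,1,1,1).

The boundary map ∂_2: C_2 → C_1 sends each 2-simplex [p,q,r] to [q,r] − [p,r] + [p,q]. For instance
  ∂acd = cd − ad + ac,
  ∂bde = de − be + bd.
As a 10×5 matrix over Z this has rank 5, with invariant factors (1,1,1,1,1).

Now H_k = ker ∂_k / im ∂_{k+1}, so:

  H_0: rank C_0 − rank ∂_1 = 5 − 4 = 1, and the invariant factors of ∂_1 are all 1, so H_0 ≅ Z.
  H_1: rank ker ∂_1 − rank ∂_2 = (10 − 4) − 5 = 1, and the invariant factors of ∂_2 are all 1, so H_1 ≅ Z.
  H_2: rank ker ∂_2 − rank ∂_3 = (5 − 5) − 0 = 0, and there is no ∂_3, so H_2 ≅ 0.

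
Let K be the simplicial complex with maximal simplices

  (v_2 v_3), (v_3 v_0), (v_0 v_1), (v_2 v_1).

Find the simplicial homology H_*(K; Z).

H_0 = Z,  H_1 = Z.

We work with the vertex ordering v_0 < v_1 < v_2 < v_3. The simplices of K, each written with vertices in increasing order, are:

  0-simplices (4): [v_0], [v_1], [v_2], [v_3]
  1-simplices (4): [v_0,v_1], [v_0,v_3], [v_1,v_2], [v_2,v_3]

Hence C_0 ≅ Z^4, C_1 ≅ Z^4.

∂_1: C_1 → C_0 is given by ∂[p,q] = [q] − [p]. For instance
  ∂[v_2,v_3] = [v_3] − [v_2].
The resulting 4×4 matrix has rank 3, and its Smith normal form has invariant factors (1,1,1).

From H_k ≅ ker(∂_k) / im(∂_{k+1}) we obtain:

  H_0: rank C_0 − rank ∂_1 = 4 − 3 = 1, and the invariant factors of ∂_1 are all 1, so H_0 ≅ Z.
  H_1: rank ker ∂_1 − rank ∂_2 = (4 − 3) − 0 = 1, and there is no ∂_2, so H_1 ≅ Z.

As a check, the Euler characteristic is 4 − 4 = 0, which agrees with 1 − 1 = 0.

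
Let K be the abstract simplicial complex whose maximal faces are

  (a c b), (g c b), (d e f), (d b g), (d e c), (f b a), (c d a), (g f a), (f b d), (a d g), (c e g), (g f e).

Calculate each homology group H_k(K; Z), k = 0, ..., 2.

Order the vertices as a < b < c < d < e < f < g. Listing each simplex with vertices in this order, K has dimension 2 with simplices:

  0-simplices (7): a, b, c, d, e, f, g
  1-simplices (18): ab, ac, ad, af, ag, bc, bd, bf, bg, cd, ce, cg, de, df, dg, ef, eg, fg
  2-simplices (12): abc, abf, acd, adg, afg, bcg, bdf, bdg, cde, ceg, def, efg

so the chain groups are C_0 ≅ Z^7, C_1 ≅ Z^18, C_2 ≅ Z^12.

∂_1: C_1 → C_0 maps an edge to its endpoints' difference, ∂[p,q] = q − p.
The resulting 7×18 matrix has rank 6, and its Smith normal form has invariant factors (1,1,1,1,1,1).

Boundary ∂_2: C_2 → C_1 sends each 2-simplex [p,q,r] to [q,r] − [p,r] + [p,q]. For instance
  ∂bdg = dg − bg + bd,
  ∂adg = dg − ag + ad.
As a 18×12 matrix over Z this has rank 12, with invariant factors (1,1,1,1,1,1,1,1,1,1,1,2).

Reading off H_k = ker ∂_k / im ∂_{k+1}:

  H_0: rank C_0 − rank ∂_1 = 7 − 6 = 1, and the invariant factors of ∂_1 are all 1, so H_0 ≅ Z.
  H_1: rank ker ∂_1 − rank ∂_2 = (18 − 6) − 12 = 0, and ∂_2 has invariant factor 2 > 1, so H_1 ≅ Z/2.
  H_2: rank ker ∂_2 − rank ∂_3 = (12 − 12) − 0 = 0, and there is no ∂_3, so H_2 ≅ 0.

H_0 ≅ Z,  H_1 ≅ Z/2,  H_2 = 0.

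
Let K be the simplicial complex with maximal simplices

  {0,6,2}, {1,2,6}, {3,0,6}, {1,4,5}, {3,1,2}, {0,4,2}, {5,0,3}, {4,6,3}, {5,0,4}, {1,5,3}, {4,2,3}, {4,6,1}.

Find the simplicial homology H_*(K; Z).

We work with the vertex ordering 0 < 1 < 2 < 3 < 4 < 5 < 6. The simplices of K, each written with vertices in increasing order, are:

  0-simplices (7): [0], [1], [2], [3], [4], [5], [6]
  1-simplices (18): [0,2], [0,3], [0,4], [0,5], [0,6], [1,2], [1,3], [1,4], [1,5], [1,6], [2,3], [2,4], [2,6], [3,4], [3,5], [3,6], [4,5], [4,6]
  2-simplices (12): [0,2,4], [0,2,6], [0,3,5], [0,3,6], [0,4,5], [1,2,3], [1,2,6], [1,3,5], [1,4,5], [1,4,6], [2,3,4], [3,4,6]

Hence C_0 ≅ Z^7, C_1 ≅ Z^18, C_2 ≅ Z^12.

The boundary map ∂_1: C_1 → C_0 maps an edge to its endpoints' difference, ∂[p,q] = q − p. For instance
  ∂[3,6] = [6] − [3].
As a 7×18 matrix over Z this has rank 6, with invariant factors (1,1,1,1,1,1).

The boundary map ∂_2: C_2 → C_1 sends each 2-simplex [p,q,r] to [q,r] − [p,r] + [p,q]. For instance
  ∂[0,2,4] = [2,4] − [0,4] + [0,2],
  ∂[0,3,5] = [3,5] − [0,5] + [0,3].
The resulting 18×12 matrix has rank 12, and its Smith normal form has invariant factors (1,1,1,1,1,1,1,1,1,1,1,2).

Computing H_k = (kernel of ∂_k) / (image of ∂_{k+1}):

  H_0: rank C_0 − rank ∂_1 = 7 − 6 = 1, and the invariant factors of ∂_1 are all 1, so H_0 ≅ Z.
  H_1: rank ker ∂_1 − rank ∂_2 = (18 − 6) − 12 = 0, and ∂_2 has invariant factor 2 > 1, so H_1 ≅ Z/2.
  H_2: rank ker ∂_2 − rank ∂_3 = (12 − 12) − 0 = 0, and there is no ∂_3, so H_2 ≅ 0.

H_0 = Z,  H_1 = Z/2,  H_2 = 0.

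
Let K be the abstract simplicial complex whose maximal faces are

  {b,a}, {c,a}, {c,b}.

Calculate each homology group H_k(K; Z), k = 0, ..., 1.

Take the total order a < b < c on the vertex set. Then K (dimension 1) consists of the simplices:

  0-simplices (3): a, b, c
  1-simplices (3): ab, ac, bc

Hence C_0 ≅ Z^3, C_1 ≅ Z^3.

Boundary ∂_1: C_1 → C_0 maps an edge to its endpoints' difference, ∂[p,q] = q − p. For instance
  ∂ac = c − a.
As a 3×3 matrix over Z this has rank 2, with invariant factors (1,1).

Now H_k = ker ∂_k / im ∂_{k+1}, so:

  H_0: rank C_0 − rank ∂_1 = 3 − 2 = 1, and the invariant factors of ∂_1 are all 1, so H_0 = Z.
  H_1: rank ker ∂_1 − rank ∂_2 = (3 − 2) − 0 = 1, and there is no ∂_2, so H_1 = Z.

As a check, the Euler characteristic is 3 − 3 = 0, which agrees with 1 − 1 = 0.

H_0 ≅ Z,  H_1 ≅ Z.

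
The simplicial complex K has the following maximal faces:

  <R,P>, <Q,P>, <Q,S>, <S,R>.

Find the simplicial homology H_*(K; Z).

H_0 = Z,  H_1 = Z.

K has 4 vertices, 4 edges.
rank ∂_0 = 0, rank ∂_1 = 3 ⇒ b_0 = 4 − 0 − 3 = 1; all invariant factors of ∂_1 are 1 so no torsion. So H_0 ≅ Z.
rank ∂_1 = 3, rank ∂_2 = 0 ⇒ b_1 = 4 − 3 − 0 = 1. So H_1 ≅ Z.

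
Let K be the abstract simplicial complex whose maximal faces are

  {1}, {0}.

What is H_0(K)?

Fix the vertex order 0 < 1 and write every simplex with vertices in increasing order. Then dim K = 0 and the simplices of K are:

  0-simplices (2): [0], [1]

Hence C_0 ≅ Z^2.

From H_k ≅ ker(∂_k) / im(∂_{k+1}) we obtain:

  H_0: rank C_0 − rank ∂_1 = 2 − 0 = 2, and there is no ∂_1, so H_0 = Z^2.

H_0 = Z^2.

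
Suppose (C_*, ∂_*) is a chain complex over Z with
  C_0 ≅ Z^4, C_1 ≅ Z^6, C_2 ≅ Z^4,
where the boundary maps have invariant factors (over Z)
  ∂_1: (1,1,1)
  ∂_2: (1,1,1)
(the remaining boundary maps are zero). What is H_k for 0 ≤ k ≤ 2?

H_0 ≅ Z,  H_1 = 0,  H_2 ≅ Z.

H_0: b_0 = 4 − 0 − 3 = 1; torsion from ∂_1 factors > 1: none. So H_0 ≅ Z.
H_1: b_1 = 6 − 3 − 3 = 0; torsion from ∂_2 factors > 1: none. So H_1 ≅ 0.
H_2: b_2 = 4 − 3 − 0 = 1; torsion from ∂_3 factors > 1: none. So H_2 ≅ Z.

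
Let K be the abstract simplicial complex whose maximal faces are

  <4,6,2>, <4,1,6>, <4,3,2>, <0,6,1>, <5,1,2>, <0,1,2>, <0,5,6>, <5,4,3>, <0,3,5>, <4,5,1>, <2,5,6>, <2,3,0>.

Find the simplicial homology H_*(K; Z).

H_0 ≅ Z,  H_1 ≅ Z/2,  H_2 = 0.

Order the vertices as 0 < 1 < 2 < 3 < 4 < 5 < 6. Listing each simplex with vertices in this order, K has dimension 2 with simplices:

  0-simplices (7): [0], [1], [2], [3], [4], [5], [6]
  1-simplices (18): [0,1], [0,2], [0,3], [0,5], [0,6], [1,2], [1,4], [1,5], [1,6], [2,3], [2,4], [2,5], [2,6], [3,4], [3,5], [4,5], [4,6], [5,6]
  2-simplices (12): [0,1,2], [0,1,6], [0,2,3], [0,3,5], [0,5,6], [1,2,5], [1,4,5], [1,4,6], [2,3,4], [2,4,6], [2,5,6], [3,4,5]

giving chain groups C_0 ≅ Z^7, C_1 ≅ Z^18, C_2 ≅ Z^12.

Boundary ∂_1: C_1 → C_0 sends each edge [p,q] (with p < q) to q − p.
This gives a 7×18 integer matrix of rank 6; reducing to Smith normal form yields diagonal entries (1,1,1,1,1,1).

∂_2: C_2 → C_1 maps a triangle to the signed sum of its edges. For instance
  ∂[1,4,6] = [4,6] − [1,6] + [1,4],
  ∂[3,4,5] = [4,5] − [3,5] + [3,4].
As a 18×12 matrix over Z this has rank 12, with invariant factors (1,1,1,1,1,1,1,1,1,1,1,2).

Computing H_k = (kernel of ∂_k) / (image of ∂_{k+1}):

  H_0: rank C_0 − rank ∂_1 = 7 − 6 = 1, and the invariant factors of ∂_1 are all 1, so H_0 = Z.
  H_1: rank ker ∂_1 − rank ∂_2 = (18 − 6) − 12 = 0, and ∂_2 has invariant factor 2 > 1, so H_1 = Z/2.
  H_2: rank ker ∂_2 − rank ∂_3 = (12 − 12) − 0 = 0, and there is no ∂_3, so H_2 = 0.

As a check, the Euler characteristic is 7 − 18 + 12 = 1, which agrees with 1 − 0 + 0 = 1.
(K is a triangulation of the real projective plane RP^2.)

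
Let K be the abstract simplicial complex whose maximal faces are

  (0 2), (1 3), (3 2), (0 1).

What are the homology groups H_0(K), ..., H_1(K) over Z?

H_0 = Z,  H_1 = Z.

Take the total order 0 < 1 < 2 < 3 on the vertex set. Then K (dimension 1) consists of the simplices:

  0-simplices (4): [0], [1], [2], [3]
  1-simplices (4): [0,1], [0,2], [1,3], [2,3]

Hence C_0 ≅ Z^4, C_1 ≅ Z^4.

∂_1: C_1 → C_0 sends each edge [p,q] (with p < q) to q − p.
This gives a 4×4 integer matrix of rank 3; reducing to Smith normal form yields diagonal entries (1,1,1).

Computing H_k = (kernel of ∂_k) / (image of ∂_{k+1}):

  H_0: rank C_0 − rank ∂_1 = 4 − 3 = 1, and the invariant factors of ∂_1 are all 1, so H_0 = Z.
  H_1: rank ker ∂_1 − rank ∂_2 = (4 − 3) − 0 = 1, and there is no ∂_2, so H_1 = Z.

(K is a triangulation of the circle S^1.)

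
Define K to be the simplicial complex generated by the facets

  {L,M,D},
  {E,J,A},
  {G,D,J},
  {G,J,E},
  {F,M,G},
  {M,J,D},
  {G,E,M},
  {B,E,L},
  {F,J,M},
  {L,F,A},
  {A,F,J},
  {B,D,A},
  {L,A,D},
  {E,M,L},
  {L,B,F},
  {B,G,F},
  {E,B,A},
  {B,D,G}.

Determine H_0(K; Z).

Take the total order A < B < D < E < F < G < J < L < M on the vertex set. Then K (dimension 2) consists of the simplices:

  0-simplices (9): A, B, D, E, F, G, J, L, M
  1-simplices (27): AB, AD, AE, AF, AJ, AL, BD, BE, BF, BG, BL, DG, DJ, DL, DM, EG, EJ, EL, EM, FG, FJ, FL, FM, GJ, GM, JM, LM
  2-simplices (18): ABD, ABE, ADL, AEJ, AFJ, AFL, BDG, BEL, BFG, BFL, DGJ, DJM, DLM, EGJ, EGM, ELM, FGM, FJM

giving chain groups C_0 ≅ Z^9, C_1 ≅ Z^27, C_2 ≅ Z^18.

∂_1: C_1 → C_0 maps an edge to its endpoints' difference, ∂[p,q] = q − p.
The 9×27 boundary matrix has rank 8 and Smith normal form diag(1,1,1,1,1,1,1,1).

∂_2: C_2 → C_1 acts by ∂[p,q,r] = [q,r] − [p,r] + [p,q]. For instance
  ∂ADL = DL − AL + AD,
  ∂EGJ = GJ − EJ + EG.
As a 27×18 matrix over Z this has rank 18, with invariant factors (1,1,1,1,1,1,1,1,1,1,1,1,1,1,1,1,1,2).

From H_k ≅ ker(∂_k) / im(∂_{k+1}) we obtain:

  H_0: rank C_0 − rank ∂_1 = 9 − 8 = 1, and the invariant factors of ∂_1 are all 1, so H_0 ≅ Z.

(K is a triangulation of the Klein bottle.)

H_0 ≅ Z.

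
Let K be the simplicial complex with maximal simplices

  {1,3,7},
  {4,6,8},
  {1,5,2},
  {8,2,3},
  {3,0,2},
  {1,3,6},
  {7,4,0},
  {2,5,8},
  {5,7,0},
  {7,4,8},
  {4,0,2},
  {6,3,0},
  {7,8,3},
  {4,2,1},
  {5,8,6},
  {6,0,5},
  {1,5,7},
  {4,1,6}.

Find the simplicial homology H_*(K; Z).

Take the total order 0 < 1 < 2 < 3 < 4 < 5 < 6 < 7 < 8 on the vertex set. Then K (dimension 2) consists of the simplices:

  0-simplices (9): [0], [1], [2], [3], [4], [5], [6], [7], [8]
  1-simplices (27): (27 of them)
  2-simplices (18): [0,2,3], [0,2,4], [0,3,6], [0,4,7], [0,5,6], [0,5,7], [1,2,4], [1,2,5], [1,3,6], [1,3,7], [1,4,6], [1,5,7], [2,3,8], [2,5,8], [3,7,8], [4,6,8], [4,7,8], [5,6,8]

so the chain groups are C_0 ≅ Z^9, C_1 ≅ Z^27, C_2 ≅ Z^18.

The boundary map ∂_1: C_1 → C_0 sends each edge [p,q] (with p < q) to q − p. For instance
  ∂[3,7] = [7] − [3].
The resulting 9×27 matrix has rank 8, and its Smith normal form has invariant factors (1,1,1,1,1,1,1,1).

∂_2: C_2 → C_1 maps a triangle to the signed sum of its edges. For instance
  ∂[4,7,8] = [7,8] − [4,8] + [4,7],
  ∂[0,5,7] = [5,7] − [0,7] + [0,5].
This gives a 27×18 integer matrix of rank 17; reducing to Smith normal form yields diagonal entries (1,1,1,1,1,1,1,1,1,1,1,1,1,1,1,1,1).

From H_k ≅ ker(∂_k) / im(∂_{k+1}) we obtain:

  H_0: rank C_0 − rank ∂_1 = 9 − 8 = 1, and the invariant factors of ∂_1 are all 1, so H_0 = Z.
  H_1: rank ker ∂_1 − rank ∂_2 = (27 − 8) − 17 = 2, and the invariant factors of ∂_2 are all 1, so H_1 = Z^2.
  H_2: rank ker ∂_2 − rank ∂_3 = (18 − 17) − 0 = 1, and there is no ∂_3, so H_2 = Z.

(K is a triangulation of the torus T^2.)

H_0 ≅ Z,  H_1 ≅ Z^2,  H_2 ≅ Z.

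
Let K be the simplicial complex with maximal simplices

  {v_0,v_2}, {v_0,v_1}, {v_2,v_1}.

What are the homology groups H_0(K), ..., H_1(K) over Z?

H_0 ≅ Z,  H_1 ≅ Z.

Take the total order v_0 < v_1 < v_2 on the vertex set. Then K (dimension 1) consists of the simplices:

  0-simplices (3): [v_0], [v_1], [v_2]
  1-simplices (3): [v_0,v_1], [v_0,v_2], [v_1,v_2]

so the chain groups are C_0 ≅ Z^3, C_1 ≅ Z^3.

Boundary ∂_1: C_1 → C_0 maps an edge to its endpoints' difference, ∂[p,q] = q − p.
This gives a 3×3 integer matrix of rank 2; reducing to Smith normal form yields diagonal entries (1,1).

From H_k ≅ ker(∂_k) / im(∂_{k+1}) we obtain:

  H_0: rank C_0 − rank ∂_1 = 3 − 2 = 1, and the invariant factors of ∂_1 are all 1, so H_0 = Z.
  H_1: rank ker ∂_1 − rank ∂_2 = (3 − 2) − 0 = 1, and there is no ∂_2, so H_1 = Z.

As a check, the Euler characteristic is 3 − 3 = 0, which agrees with 1 − 1 = 0.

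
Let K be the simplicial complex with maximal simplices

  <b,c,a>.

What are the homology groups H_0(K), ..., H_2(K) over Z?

H_0 = Z,  H_1 = 0,  H_2 = 0.

Fix the vertex order a < b < c and write every simplex with vertices in increasing order. Then dim K = 2 and the simplices of K are:

  0-simplices (3): a, b, c
  1-simplices (3): ab, ac, bc
  2-simplices (1): abc

giving chain groups C_0 ≅ Z^3, C_1 ≅ Z^3, C_2 ≅ Z^1.

Boundary ∂_1: C_1 → C_0 sends each edge [p,q] (with p < q) to q − p.
As a 3×3 matrix over Z this has rank 2, with invariant factors (1,1).

Boundary ∂_2: C_2 → C_1 sends each 2-simplex [p,q,r] to [q,r] − [p,r] + [p,q]. For instance
  ∂abc = bc − ac + ab.
This gives a 3×1 integer matrix of rank 1; reducing to Smith normal form yields diagonal entries (1).

From H_k ≅ ker(∂_k) / im(∂_{k+1}) we obtain:

  H_0: rank C_0 − rank ∂_1 = 3 − 2 = 1, and the invariant factors of ∂_1 are all 1, so H_0 = Z.
  H_1: rank ker ∂_1 − rank ∂_2 = (3 − 2) − 1 = 0, and the invariant factors of ∂_2 are all 1, so H_1 = 0.
  H_2: rank ker ∂_2 − rank ∂_3 = (1 − 1) − 0 = 0, and there is no ∂_3, so H_2 = 0.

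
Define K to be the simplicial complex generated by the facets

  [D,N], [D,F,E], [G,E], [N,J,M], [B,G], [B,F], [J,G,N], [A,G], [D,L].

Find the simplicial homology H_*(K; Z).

H_0 = Z,  H_1 = Z^2,  H_2 = 0.

Order the vertices as A < B < D < E < F < G < J < L < M < N. Listing each simplex with vertices in this order, K has dimension 2 with simplices:

  0-simplices (10): A, B, D, E, F, G, J, L, M, N
  1-simplices (14): AG, BF, BG, DE, DF, DL, DN, EF, EG, GJ, GN, JM, JN, MN
  2-simplices (3): DEF, GJN, JMN

Hence C_0 ≅ Z^10, C_1 ≅ Z^14, C_2 ≅ Z^3.

Boundary ∂_1: C_1 → C_0 is given by ∂[p,q] = [q] − [p]. For instance
  ∂MN = N − M.
This gives a 10×14 integer matrix of rank 9; reducing to Smith normal form yields diagonal entries (1,1,1,1,1,1,1,1,1).

The boundary map ∂_2: C_2 → C_1 maps a triangle to the signed sum of its edges. For instance
  ∂GJN = JN − GN + GJ,
  ∂JMN = MN − JN + JM.
The resulting 14×3 matrix has rank 3, and its Smith normal form has invariant factors (1,1,1).

Now H_k = ker ∂_k / im ∂_{k+1}, so:

  H_0: rank C_0 − rank ∂_1 = 10 − 9 = 1, and the invariant factors of ∂_1 are all 1, so H_0 ≅ Z.
  H_1: rank ker ∂_1 − rank ∂_2 = (14 − 9) − 3 = 2, and the invariant factors of ∂_2 are all 1, so H_1 ≅ Z^2.
  H_2: rank ker ∂_2 − rank ∂_3 = (3 − 3) − 0 = 0, and there is no ∂_3, so H_2 ≅ 0.

As a check, the Euler characteristic is 10 − 14 + 3 = -1, which agrees with 1 − 2 + 0 = -1.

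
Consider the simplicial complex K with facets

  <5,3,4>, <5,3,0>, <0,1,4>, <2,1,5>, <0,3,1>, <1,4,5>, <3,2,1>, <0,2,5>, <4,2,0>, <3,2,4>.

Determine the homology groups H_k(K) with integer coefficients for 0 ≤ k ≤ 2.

Order the vertices as 0 < 1 < 2 < 3 < 4 < 5. Listing each simplex with vertices in this order, K has dimension 2 with simplices:

  0-simplices (6): [0], [1], [2], [3], [4], [5]
  1-simplices (15): [0,1], [0,2], [0,3], [0,4], [0,5], [1,2], [1,3], [1,4], [1,5], [2,3], [2,4], [2,5], [3,4], [3,5], [4,5]
  2-simplices (10): [0,1,3], [0,1,4], [0,2,4], [0,2,5], [0,3,5], [1,2,3], [1,2,5], [1,4,5], [2,3,4], [3,4,5]

giving chain groups C_0 ≅ Z^6, C_1 ≅ Z^15, C_2 ≅ Z^10.

∂_1: C_1 → C_0 is given by ∂[p,q] = [q] − [p].
The resulting 6×15 matrix has rank 5, and its Smith normal form has invariant factors (1,1,1,1,1).

The boundary map ∂_2: C_2 → C_1 acts by ∂[p,q,r] = [q,r] − [p,r] + [p,q]. For instance
  ∂[0,1,4] = [1,4] − [0,4] + [0,1],
  ∂[0,2,5] = [2,5] − [0,5] + [0,2].
This gives a 15×10 integer matrix of rank 10; reducing to Smith normal form yields diagonal entries (1,1,1,1,1,1,1,1,1,2).

From H_k ≅ ker(∂_k) / im(∂_{k+1}) we obtain:

  H_0: rank C_0 − rank ∂_1 = 6 − 5 = 1, and the invariant factors of ∂_1 are all 1, so H_0 = Z.
  H_1: rank ker ∂_1 − rank ∂_2 = (15 − 5) − 10 = 0, and ∂_2 has invariant factor 2 > 1, so H_1 = Z/2.
  H_2: rank ker ∂_2 − rank ∂_3 = (10 − 10) − 0 = 0, and there is no ∂_3, so H_2 = 0.

As a check, the Euler characteristic is 6 − 15 + 10 = 1, which agrees with 1 − 0 + 0 = 1.

H_0 = Z,  H_1 = Z/2,  H_2 = 0.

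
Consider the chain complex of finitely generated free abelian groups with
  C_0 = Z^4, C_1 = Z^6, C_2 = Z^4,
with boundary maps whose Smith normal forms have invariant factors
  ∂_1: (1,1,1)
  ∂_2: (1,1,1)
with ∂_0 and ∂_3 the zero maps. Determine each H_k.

H_0: b_0 = 4 − 0 − 3 = 1; torsion from ∂_1 factors > 1: none. So H_0 ≅ Z.
H_1: b_1 = 6 − 3 − 3 = 0; torsion from ∂_2 factors > 1: none. So H_1 ≅ 0.
H_2: b_2 = 4 − 3 − 0 = 1; torsion from ∂_3 factors > 1: none. So H_2 ≅ Z.

H_0 ≅ Z,  H_1 = 0,  H_2 ≅ Z.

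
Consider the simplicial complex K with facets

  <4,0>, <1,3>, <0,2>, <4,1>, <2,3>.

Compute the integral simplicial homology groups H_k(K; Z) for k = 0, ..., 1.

Fix the vertex order 0 < 1 < 2 < 3 < 4 and write every simplex with vertices in increasing order. Then dim K = 1 and the simplices of K are:

  0-simplices (5): [0], [1], [2], [3], [4]
  1-simplices (5): [0,2], [0,4], [1,3], [1,4], [2,3]

Hence C_0 ≅ Z^5, C_1 ≅ Z^5.

∂_1: C_1 → C_0 is given by ∂[p,q] = [q] − [p]. For instance
  ∂[2,3] = [3] − [2].
As a 5×5 matrix over Z this has rank 4, with invariant factors (1,1,1,1).

Reading off H_k = ker ∂_k / im ∂_{k+1}:

  H_0: rank C_0 − rank ∂_1 = 5 − 4 = 1, and the invariant factors of ∂_1 are all 1, so H_0 ≅ Z.
  H_1: rank ker ∂_1 − rank ∂_2 = (5 − 4) − 0 = 1, and there is no ∂_2, so H_1 ≅ Z.

H_0 = Z,  H_1 = Z.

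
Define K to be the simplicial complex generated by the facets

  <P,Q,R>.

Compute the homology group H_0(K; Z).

Order the vertices as P < Q < R. Listing each simplex with vertices in this order, K has dimension 2 with simplices:

  0-simplices (3): P, Q, R
  1-simplices (3): PQ, PR, QR
  2-simplices (1): PQR

giving chain groups C_0 ≅ Z^3, C_1 ≅ Z^3, C_2 ≅ Z^1.

The boundary map ∂_1: C_1 → C_0 is given by ∂[p,q] = [q] − [p]. For instance
  ∂PR = R − P.
The 3×3 boundary matrix has rank 2 and Smith normal form diag(1,1).

∂_2: C_2 → C_1 sends each 2-simplex [p,q,r] to [q,r] − [p,r] + [p,q]. For instance
  ∂PQR = QR − PR + PQ.
As a 3×1 matrix over Z this has rank 1, with invariant factors (1).

Now H_k = ker ∂_k / im ∂_{k+1}, so:

  H_0: rank C_0 − rank ∂_1 = 3 − 2 = 1, and the invariant factors of ∂_1 are all 1, so H_0 ≅ Z.

H_0 ≅ Z.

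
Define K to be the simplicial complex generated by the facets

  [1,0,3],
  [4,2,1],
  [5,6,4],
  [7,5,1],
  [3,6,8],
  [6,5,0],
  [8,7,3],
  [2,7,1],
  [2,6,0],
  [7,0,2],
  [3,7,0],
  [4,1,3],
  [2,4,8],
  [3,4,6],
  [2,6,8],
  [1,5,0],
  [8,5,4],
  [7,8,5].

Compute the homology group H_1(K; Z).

H_1 ≅ Z ⊕ Z/2.

Order the vertices as 0 < 1 < 2 < 3 < 4 < 5 < 6 < 7 < 8. Listing each simplex with vertices in this order, K has dimension 2 with simplices:

  0-simplices (9): [0], [1], [2], [3], [4], [5], [6], [7], [8]
  1-simplices (27): (27 of them)
  2-simplices (18): [0,1,3], [0,1,5], [0,2,6], [0,2,7], [0,3,7], [0,5,6], [1,2,4], [1,2,7], [1,3,4], [1,5,7], [2,4,8], [2,6,8], [3,4,6], [3,6,8], [3,7,8], [4,5,6], [4,5,8], [5,7,8]

so the chain groups are C_0 ≅ Z^9, C_1 ≅ Z^27, C_2 ≅ Z^18.

Boundary ∂_1: C_1 → C_0 maps an edge to its endpoints' difference, ∂[p,q] = q − p.
The resulting 9×27 matrix has rank 8, and its Smith normal form has invariant factors (1,1,1,1,1,1,1,1).

∂_2: C_2 → C_1 maps a triangle to the signed sum of its edges. For instance
  ∂[2,4,8] = [4,8] − [2,8] + [2,4],
  ∂[1,2,4] = [2,4] − [1,4] + [1,2].
This gives a 27×18 integer matrix of rank 18; reducing to Smith normal form yields diagonal entries (1,1,1,1,1,1,1,1,1,1,1,1,1,1,1,1,1,2).

Computing H_k = (kernel of ∂_k) / (image of ∂_{k+1}):

  H_1: rank ker ∂_1 − rank ∂_2 = (27 − 8) − 18 = 1, and ∂_2 has invariant factor 2 > 1, so H_1 ≅ Z ⊕ Z/2.

(K is a triangulation of the Klein bottle.)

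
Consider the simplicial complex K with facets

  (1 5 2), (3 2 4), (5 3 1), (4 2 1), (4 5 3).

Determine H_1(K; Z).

H_1 ≅ Z.

Fix the vertex order 1 < 2 < 3 < 4 < 5 and write every simplex with vertices in increasing order. Then dim K = 2 and the simplices of K are:

  0-simplices (5): [1], [2], [3], [4], [5]
  1-simplices (10): [1,2], [1,3], [1,4], [1,5], [2,3], [2,4], [2,5], [3,4], [3,5], [4,5]
  2-simplices (5): [1,2,4], [1,2,5], [1,3,5], [2,3,4], [3,4,5]

Hence C_0 ≅ Z^5, C_1 ≅ Z^10, C_2 ≅ Z^5.

Boundary ∂_1: C_1 → C_0 is given by ∂[p,q] = [q] − [p]. For instance
  ∂[3,4] = [4] − [3].
As a 5×10 matrix over Z this has rank 4, with invariant factors (1,1,1,1).

Boundary ∂_2: C_2 → C_1 maps a triangle to the signed sum of its edges. For instance
  ∂[1,2,4] = [2,4] − [1,4] + [1,2],
  ∂[1,2,5] = [2,5] − [1,5] + [1,2].
This gives a 10×5 integer matrix of rank 5; reducing to Smith normal form yields diagonal entries (1,1,1,1,1).

From H_k ≅ ker(∂_k) / im(∂_{k+1}) we obtain:

  H_1: rank ker ∂_1 − rank ∂_2 = (10 − 4) − 5 = 1, and the invariant factors of ∂_2 are all 1, so H_1 ≅ Z.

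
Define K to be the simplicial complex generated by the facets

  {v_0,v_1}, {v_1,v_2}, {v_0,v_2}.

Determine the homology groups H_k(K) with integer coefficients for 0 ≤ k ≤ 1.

H_0 = Z,  H_1 = Z.

K has 3 vertices, 3 edges.
rank ∂_0 = 0, rank ∂_1 = 2 ⇒ b_0 = 3 − 0 − 2 = 1; all invariant factors of ∂_1 are 1 so no torsion. So H_0 = Z.
rank ∂_1 = 2, rank ∂_2 = 0 ⇒ b_1 = 3 − 2 − 0 = 1. So H_1 = Z.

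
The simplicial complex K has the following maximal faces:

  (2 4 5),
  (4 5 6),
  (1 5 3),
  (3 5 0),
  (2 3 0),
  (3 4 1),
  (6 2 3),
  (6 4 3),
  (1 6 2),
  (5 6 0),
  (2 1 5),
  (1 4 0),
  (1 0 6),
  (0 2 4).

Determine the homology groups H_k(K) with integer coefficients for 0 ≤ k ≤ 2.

H_0 ≅ Z,  H_1 ≅ Z^2,  H_2 ≅ Z.

K has 7 vertices, 21 edges, 14 triangles.
rank ∂_0 = 0, rank ∂_1 = 6 ⇒ b_0 = 7 − 0 − 6 = 1; all invariant factors of ∂_1 are 1 so no torsion. So H_0 = Z.
rank ∂_1 = 6, rank ∂_2 = 13 ⇒ b_1 = 21 − 6 − 13 = 2; all invariant factors of ∂_2 are 1 so no torsion. So H_1 = Z^2.
rank ∂_2 = 13, rank ∂_3 = 0 ⇒ b_2 = 14 − 13 − 0 = 1. So H_2 = Z.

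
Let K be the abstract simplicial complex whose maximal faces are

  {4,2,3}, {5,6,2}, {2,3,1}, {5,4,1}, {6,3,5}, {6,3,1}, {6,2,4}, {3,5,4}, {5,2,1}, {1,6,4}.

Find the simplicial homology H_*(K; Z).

Order the vertices as 1 < 2 < 3 < 4 < 5 < 6. Listing each simplex with vertices in this order, K has dimension 2 with simplices:

  0-simplices (6): [1], [2], [3], [4], [5], [6]
  1-simplices (15): [1,2], [1,3], [1,4], [1,5], [1,6], [2,3], [2,4], [2,5], [2,6], [3,4], [3,5], [3,6], [4,5], [4,6], [5,6]
  2-simplices (10): [1,2,3], [1,2,5], [1,3,6], [1,4,5], [1,4,6], [2,3,4], [2,4,6], [2,5,6], [3,4,5], [3,5,6]

giving chain groups C_0 ≅ Z^6, C_1 ≅ Z^15, C_2 ≅ Z^10.

The boundary map ∂_1: C_1 → C_0 maps an edge to its endpoints' difference, ∂[p,q] = q − p. For instance
  ∂[1,6] = [6] − [1].
As a 6×15 matrix over Z this has rank 5, with invariant factors (1,1,1,1,1).

∂_2: C_2 → C_1 acts by ∂[p,q,r] = [q,r] − [p,r] + [p,q]. For instance
  ∂[2,3,4] = [3,4] − [2,4] + [2,3],
  ∂[1,4,5] = [4,5] − [1,5] + [1,4].
The 15×10 boundary matrix has rank 10 and Smith normal form diag(1,1,1,1,1,1,1,1,1,2).

Reading off H_k = ker ∂_k / im ∂_{k+1}:

  H_0: rank C_0 − rank ∂_1 = 6 − 5 = 1, and the invariant factors of ∂_1 are all 1, so H_0 ≅ Z.
  H_1: rank ker ∂_1 − rank ∂_2 = (15 − 5) − 10 = 0, and ∂_2 has invariant factor 2 > 1, so H_1 ≅ Z_2.
  H_2: rank ker ∂_2 − rank ∂_3 = (10 − 10) − 0 = 0, and there is no ∂_3, so H_2 ≅ 0.

As a check, the Euler characteristic is 6 − 15 + 10 = 1, which agrees with 1 − 0 + 0 = 1.
(K is a triangulation of the real projective plane RP^2.)

H_0 ≅ Z,  H_1 ≅ Z_2,  H_2 = 0.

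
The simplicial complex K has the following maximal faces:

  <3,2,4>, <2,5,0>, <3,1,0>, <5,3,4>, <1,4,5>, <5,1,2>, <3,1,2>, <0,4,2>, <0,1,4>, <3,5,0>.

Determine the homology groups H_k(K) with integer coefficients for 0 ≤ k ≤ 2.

H_0 ≅ Z,  H_1 ≅ Z/2,  H_2 = 0.

We work with the vertex ordering 0 < 1 < 2 < 3 < 4 < 5. The simplices of K, each written with vertices in increasing order, are:

  0-simplices (6): [0], [1], [2], [3], [4], [5]
  1-simplices (15): [0,1], [0,2], [0,3], [0,4], [0,5], [1,2], [1,3], [1,4], [1,5], [2,3], [2,4], [2,5], [3,4], [3,5], [4,5]
  2-simplices (10): [0,1,3], [0,1,4], [0,2,4], [0,2,5], [0,3,5], [1,2,3], [1,2,5], [1,4,5], [2,3,4], [3,4,5]

so the chain groups are C_0 ≅ Z^6, C_1 ≅ Z^15, C_2 ≅ Z^10.

∂_1: C_1 → C_0 is given by ∂[p,q] = [q] − [p].
As a 6×15 matrix over Z this has rank 5, with invariant factors (1,1,1,1,1).

∂_2: C_2 → C_1 acts by ∂[p,q,r] = [q,r] − [p,r] + [p,q]. For instance
  ∂[0,1,3] = [1,3] − [0,3] + [0,1],
  ∂[0,3,5] = [3,5] − [0,5] + [0,3].
The resulting 15×10 matrix has rank 10, and its Smith normal form has invariant factors (1,1,1,1,1,1,1,1,1,2).

From H_k ≅ ker(∂_k) / im(∂_{k+1}) we obtain:

  H_0: rank C_0 − rank ∂_1 = 6 − 5 = 1, and the invariant factors of ∂_1 are all 1, so H_0 ≅ Z.
  H_1: rank ker ∂_1 − rank ∂_2 = (15 − 5) − 10 = 0, and ∂_2 has invariant factor 2 > 1, so H_1 ≅ Z/2.
  H_2: rank ker ∂_2 − rank ∂_3 = (10 − 10) − 0 = 0, and there is no ∂_3, so H_2 ≅ 0.

(K is a triangulation of the real projective plane RP^2.)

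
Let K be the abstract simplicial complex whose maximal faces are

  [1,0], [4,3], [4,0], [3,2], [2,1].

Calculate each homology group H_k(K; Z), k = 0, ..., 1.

Fix the vertex order 0 < 1 < 2 < 3 < 4 and write every simplex with vertices in increasing order. Then dim K = 1 and the simplices of K are:

  0-simplices (5): [0], [1], [2], [3], [4]
  1-simplices (5): [0,1], [0,4], [1,2], [2,3], [3,4]

Hence C_0 ≅ Z^5, C_1 ≅ Z^5.

Boundary ∂_1: C_1 → C_0 is given by ∂[p,q] = [q] − [p]. For instance
  ∂[3,4] = [4] − [3].
The resulting 5×5 matrix has rank 4, and its Smith normal form has invariant factors (1,1,1,1).

Reading off H_k = ker ∂_k / im ∂_{k+1}:

  H_0: rank C_0 − rank ∂_1 = 5 − 4 = 1, and the invariant factors of ∂_1 are all 1, so H_0 = Z.
  H_1: rank ker ∂_1 − rank ∂_2 = (5 − 4) − 0 = 1, and there is no ∂_2, so H_1 = Z.

As a check, the Euler characteristic is 5 − 5 = 0, which agrees with 1 − 1 = 0.

H_0 = Z,  H_1 = Z.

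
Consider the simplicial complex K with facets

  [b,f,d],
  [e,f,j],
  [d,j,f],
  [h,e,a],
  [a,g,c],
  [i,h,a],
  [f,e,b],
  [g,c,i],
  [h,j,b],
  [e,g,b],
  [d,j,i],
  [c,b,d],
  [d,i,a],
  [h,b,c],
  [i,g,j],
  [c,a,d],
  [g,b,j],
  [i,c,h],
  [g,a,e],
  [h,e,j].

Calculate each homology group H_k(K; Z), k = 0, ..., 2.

Order the vertices as a < b < c < d < e < f < g < h < i < j. Listing each simplex with vertices in this order, K has dimension 2 with simplices:

  0-simplices (10): a, b, c, d, e, f, g, h, i, j
  1-simplices (30): ac, ad, ae, ag, ah, ai, bc, bd, be, bf, bg, bh, bj, cd, cg, ch, ci, df, di, dj, ef, eg, eh, ej, fj, gi, gj, hi, hj, ij
  2-simplices (20): acd, acg, adi, aeg, aeh, ahi, bcd, bch, bdf, bef, beg, bgj, bhj, cgi, chi, dfj, dij, efj, ehj, gij

Hence C_0 ≅ Z^10, C_1 ≅ Z^30, C_2 ≅ Z^20.

The boundary map ∂_1: C_1 → C_0 is given by ∂[p,q] = [q] − [p]. For instance
  ∂ah = h − a.
The resulting 10×30 matrix has rank 9, and its Smith normal form has invariant factors (1,1,1,1,1,1,1,1,1).

∂_2: C_2 → C_1 maps a triangle to the signed sum of its edges. For instance
  ∂bch = ch − bh + bc,
  ∂aeg = eg − ag + ae.
The resulting 30×20 matrix has rank 20, and its Smith normal form has invariant factors (1,1,1,1,1,1,1,1,1,1,1,1,1,1,1,1,1,1,1,2).

Now H_k = ker ∂_k / im ∂_{k+1}, so:

  H_0: rank C_0 − rank ∂_1 = 10 − 9 = 1, and the invariant factors of ∂_1 are all 1, so H_0 = Z.
  H_1: rank ker ∂_1 − rank ∂_2 = (30 − 9) − 20 = 1, and ∂_2 has invariant factor 2 > 1, so H_1 = Z ⊕ Z/2.
  H_2: rank ker ∂_2 − rank ∂_3 = (20 − 20) − 0 = 0, and there is no ∂_3, so H_2 = 0.

H_0 ≅ Z,  H_1 ≅ Z ⊕ Z/2,  H_2 = 0.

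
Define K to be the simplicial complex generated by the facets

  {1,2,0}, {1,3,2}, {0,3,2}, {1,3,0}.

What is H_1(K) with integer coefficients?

K has 4 vertices, 6 edges, 4 triangles.
rank ∂_1 = 3, rank ∂_2 = 3 ⇒ b_1 = 6 − 3 − 3 = 0; all invariant factors of ∂_2 are 1 so no torsion. So H_1 ≅ 0.

H_1 = 0.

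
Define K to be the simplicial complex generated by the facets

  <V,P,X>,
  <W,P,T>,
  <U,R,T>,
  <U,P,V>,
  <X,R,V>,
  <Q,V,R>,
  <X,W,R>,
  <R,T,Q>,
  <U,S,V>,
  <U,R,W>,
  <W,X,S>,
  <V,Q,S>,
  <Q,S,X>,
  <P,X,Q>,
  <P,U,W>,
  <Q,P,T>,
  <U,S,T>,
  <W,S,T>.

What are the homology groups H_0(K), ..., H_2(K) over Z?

Fix the vertex order P < Q < R < S < T < U < V < W < X and write every simplex with vertices in increasing order. Then dim K = 2 and the simplices of K are:

  0-simplices (9): P, Q, R, S, T, U, V, W, X
  1-simplices (27): PQ, PT, PU, PV, PW, PX, QR, QS, QT, QV, QX, RT, RU, RV, RW, RX, ST, SU, SV, SW, SX, TU, TW, UV, UW, VX, WX
  2-simplices (18): PQT, PQX, PTW, PUV, PUW, PVX, QRT, QRV, QSV, QSX, RTU, RUW, RVX, RWX, STU, STW, SUV, SWX

giving chain groups C_0 ≅ Z^9, C_1 ≅ Z^27, C_2 ≅ Z^18.

∂_1: C_1 → C_0 is given by ∂[p,q] = [q] − [p]. For instance
  ∂VX = X − V.
As a 9×27 matrix over Z this has rank 8, with invariant factors (1,1,1,1,1,1,1,1).

Boundary ∂_2: C_2 → C_1 maps a triangle to the signed sum of its edges. For instance
  ∂PUV = UV − PV + PU,
  ∂STW = TW − SW + ST.
The resulting 27×18 matrix has rank 18, and its Smith normal form has invariant factors (1,1,1,1,1,1,1,1,1,1,1,1,1,1,1,1,1,2).

Computing H_k = (kernel of ∂_k) / (image of ∂_{k+1}):

  H_0: rank C_0 − rank ∂_1 = 9 − 8 = 1, and the invariant factors of ∂_1 are all 1, so H_0 = Z.
  H_1: rank ker ∂_1 − rank ∂_2 = (27 − 8) − 18 = 1, and ∂_2 has invariant factor 2 > 1, so H_1 = Z ⊕ Z/2Z.
  H_2: rank ker ∂_2 − rank ∂_3 = (18 − 18) − 0 = 0, and there is no ∂_3, so H_2 = 0.

As a check, the Euler characteristic is 9 − 27 + 18 = 0, which agrees with 1 − 1 + 0 = 0.
(K is a triangulation of the Klein bottle.)

H_0 = Z,  H_1 = Z ⊕ Z/2Z,  H_2 = 0.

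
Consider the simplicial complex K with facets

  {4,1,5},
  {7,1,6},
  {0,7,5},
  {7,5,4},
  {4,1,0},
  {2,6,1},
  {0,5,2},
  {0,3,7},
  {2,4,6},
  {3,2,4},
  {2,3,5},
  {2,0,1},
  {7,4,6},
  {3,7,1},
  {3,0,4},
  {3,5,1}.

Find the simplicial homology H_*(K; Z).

H_0 ≅ Z,  H_1 ≅ Z^2,  H_2 ≅ Z.

Take the total order 0 < 1 < 2 < 3 < 4 < 5 < 6 < 7 on the vertex set. Then K (dimension 2) consists of the simplices:

  0-simplices (8): [0], [1], [2], [3], [4], [5], [6], [7]
  1-simplices (24): (24 of them)
  2-simplices (16): [0,1,2], [0,1,4], [0,2,5], [0,3,4], [0,3,7], [0,5,7], [1,2,6], [1,3,5], [1,3,7], [1,4,5], [1,6,7], [2,3,4], [2,3,5], [2,4,6], [4,5,7], [4,6,7]

giving chain groups C_0 ≅ Z^8, C_1 ≅ Z^24, C_2 ≅ Z^16.

The boundary map ∂_1: C_1 → C_0 is given by ∂[p,q] = [q] − [p]. For instance
  ∂[1,3] = [3] − [1].
This gives a 8×24 integer matrix of rank 7; reducing to Smith normal form yields diagonal entries (1,1,1,1,1,1,1).

∂_2: C_2 → C_1 sends each 2-simplex [p,q,r] to [q,r] − [p,r] + [p,q]. For instance
  ∂[0,2,5] = [2,5] − [0,5] + [0,2],
  ∂[1,6,7] = [6,7] − [1,7] + [1,6].
The resulting 24×16 matrix has rank 15, and its Smith normal form has invariant factors (1,1,1,1,1,1,1,1,1,1,1,1,1,1,1).

Reading off H_k = ker ∂_k / im ∂_{k+1}:

  H_0: rank C_0 − rank ∂_1 = 8 − 7 = 1, and the invariant factors of ∂_1 are all 1, so H_0 = Z.
  H_1: rank ker ∂_1 − rank ∂_2 = (24 − 7) − 15 = 2, and the invariant factors of ∂_2 are all 1, so H_1 = Z^2.
  H_2: rank ker ∂_2 − rank ∂_3 = (16 − 15) − 0 = 1, and there is no ∂_3, so H_2 = Z.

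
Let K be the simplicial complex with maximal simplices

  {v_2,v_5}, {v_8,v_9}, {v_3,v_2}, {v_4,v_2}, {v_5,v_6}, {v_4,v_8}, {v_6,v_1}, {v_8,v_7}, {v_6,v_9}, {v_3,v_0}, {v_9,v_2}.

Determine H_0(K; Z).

K has 10 vertices, 11 edges.
rank ∂_0 = 0, rank ∂_1 = 9 ⇒ b_0 = 10 − 0 − 9 = 1; all invariant factors of ∂_1 are 1 so no torsion. So H_0 ≅ Z.

H_0 = Z.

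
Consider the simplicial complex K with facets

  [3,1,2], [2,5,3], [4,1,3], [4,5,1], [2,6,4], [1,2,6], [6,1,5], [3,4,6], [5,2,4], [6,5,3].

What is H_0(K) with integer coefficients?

H_0 = Z.

Take the total order 1 < 2 < 3 < 4 < 5 < 6 on the vertex set. Then K (dimension 2) consists of the simplices:

  0-simplices (6): [1], [2], [3], [4], [5], [6]
  1-simplices (15): [1,2], [1,3], [1,4], [1,5], [1,6], [2,3], [2,4], [2,5], [2,6], [3,4], [3,5], [3,6], [4,5], [4,6], [5,6]
  2-simplices (10): [1,2,3], [1,2,6], [1,3,4], [1,4,5], [1,5,6], [2,3,5], [2,4,5], [2,4,6], [3,4,6], [3,5,6]

so the chain groups are C_0 ≅ Z^6, C_1 ≅ Z^15, C_2 ≅ Z^10.

Boundary ∂_1: C_1 → C_0 is given by ∂[p,q] = [q] − [p]. For instance
  ∂[1,5] = [5] − [1].
The resulting 6×15 matrix has rank 5, and its Smith normal form has invariant factors (1,1,1,1,1).

∂_2: C_2 → C_1 sends each 2-simplex [p,q,r] to [q,r] − [p,r] + [p,q]. For instance
  ∂[1,3,4] = [3,4] − [1,4] + [1,3],
  ∂[1,4,5] = [4,5] − [1,5] + [1,4].
The resulting 15×10 matrix has rank 10, and its Smith normal form has invariant factors (1,1,1,1,1,1,1,1,1,2).

Now H_k = ker ∂_k / im ∂_{k+1}, so:

  H_0: rank C_0 − rank ∂_1 = 6 − 5 = 1, and the invariant factors of ∂_1 are all 1, so H_0 ≅ Z.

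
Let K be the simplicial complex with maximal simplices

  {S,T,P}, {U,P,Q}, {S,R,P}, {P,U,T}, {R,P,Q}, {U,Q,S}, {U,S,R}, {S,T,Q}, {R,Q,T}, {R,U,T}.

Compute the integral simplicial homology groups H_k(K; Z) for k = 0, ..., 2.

K has 6 vertices, 15 edges, 10 triangles.
rank ∂_0 = 0, rank ∂_1 = 5 ⇒ b_0 = 6 − 0 − 5 = 1; all invariant factors of ∂_1 are 1 so no torsion. So H_0 = Z.
rank ∂_1 = 5, rank ∂_2 = 10 ⇒ b_1 = 15 − 5 − 10 = 0; ∂_2 has invariant factor(s) [2] giving torsion. So H_1 = Z/2.
rank ∂_2 = 10, rank ∂_3 = 0 ⇒ b_2 = 10 − 10 − 0 = 0. So H_2 = 0.

H_0 = Z,  H_1 = Z/2,  H_2 = 0.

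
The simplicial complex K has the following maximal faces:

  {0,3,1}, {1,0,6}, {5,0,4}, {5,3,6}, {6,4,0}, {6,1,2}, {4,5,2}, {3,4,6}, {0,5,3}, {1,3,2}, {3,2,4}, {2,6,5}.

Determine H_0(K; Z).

Take the total order 0 < 1 < 2 < 3 < 4 < 5 < 6 on the vertex set. Then K (dimension 2) consists of the simplices:

  0-simplices (7): [0], [1], [2], [3], [4], [5], [6]
  1-simplices (18): [0,1], [0,3], [0,4], [0,5], [0,6], [1,2], [1,3], [1,6], [2,3], [2,4], [2,5], [2,6], [3,4], [3,5], [3,6], [4,5], [4,6], [5,6]
  2-simplices (12): [0,1,3], [0,1,6], [0,3,5], [0,4,5], [0,4,6], [1,2,3], [1,2,6], [2,3,4], [2,4,5], [2,5,6], [3,4,6], [3,5,6]

Hence C_0 ≅ Z^7, C_1 ≅ Z^18, C_2 ≅ Z^12.

∂_1: C_1 → C_0 maps an edge to its endpoints' difference, ∂[p,q] = q − p. For instance
  ∂[3,5] = [5] − [3].
This gives a 7×18 integer matrix of rank 6; reducing to Smith normal form yields diagonal entries (1,1,1,1,1,1).

Boundary ∂_2: C_2 → C_1 sends each 2-simplex [p,q,r] to [q,r] − [p,r] + [p,q]. For instance
  ∂[0,1,6] = [1,6] − [0,6] + [0,1],
  ∂[3,5,6] = [5,6] − [3,6] + [3,5].
As a 18×12 matrix over Z this has rank 12, with invariant factors (1,1,1,1,1,1,1,1,1,1,1,2).

From H_k ≅ ker(∂_k) / im(∂_{k+1}) we obtain:

  H_0: rank C_0 − rank ∂_1 = 7 − 6 = 1, and the invariant factors of ∂_1 are all 1, so H_0 = Z.

H_0 = Z.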